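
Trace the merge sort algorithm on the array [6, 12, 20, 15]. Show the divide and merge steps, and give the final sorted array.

Merge sort trace:

Split: [6, 12, 20, 15] -> [6, 12] and [20, 15]
  Split: [6, 12] -> [6] and [12]
  Merge: [6] + [12] -> [6, 12]
  Split: [20, 15] -> [20] and [15]
  Merge: [20] + [15] -> [15, 20]
Merge: [6, 12] + [15, 20] -> [6, 12, 15, 20]

Final sorted array: [6, 12, 15, 20]

The merge sort proceeds by recursively splitting the array and merging sorted halves.
After all merges, the sorted array is [6, 12, 15, 20].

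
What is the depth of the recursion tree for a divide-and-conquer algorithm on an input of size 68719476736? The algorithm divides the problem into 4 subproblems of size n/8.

For divide and conquer with division factor 8:

Problem sizes at each level:
Level 0: 68719476736
Level 1: 8589934592
Level 2: 1073741824
Level 3: 134217728
Level 4: 16777216
Level 5: 2097152
Level 6: 262144
Level 7: 32768
Level 8: 4096
Level 9: 512
Level 10: 64
Level 11: 8
Level 12: 1

The root is level 0 and the size-1 base case is level 12 (the tree spans levels 0 through 12, i.e. 13 levels counting the root), so the depth is the number of divisions: log_8(68719476736) = 12

The recursion tree depth is log_8(68719476736) = 12. At each level, the problem size is divided by 8, so it takes 12 divisions to reduce to a base case of size 1. The algorithm makes 4 recursive calls at each level.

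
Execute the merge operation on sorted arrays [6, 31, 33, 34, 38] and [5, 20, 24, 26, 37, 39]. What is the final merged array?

Merging process:

Compare 6 vs 5: take 5 from right. Merged: [5]
Compare 6 vs 20: take 6 from left. Merged: [5, 6]
Compare 31 vs 20: take 20 from right. Merged: [5, 6, 20]
Compare 31 vs 24: take 24 from right. Merged: [5, 6, 20, 24]
Compare 31 vs 26: take 26 from right. Merged: [5, 6, 20, 24, 26]
Compare 31 vs 37: take 31 from left. Merged: [5, 6, 20, 24, 26, 31]
Compare 33 vs 37: take 33 from left. Merged: [5, 6, 20, 24, 26, 31, 33]
Compare 34 vs 37: take 34 from left. Merged: [5, 6, 20, 24, 26, 31, 33, 34]
Compare 38 vs 37: take 37 from right. Merged: [5, 6, 20, 24, 26, 31, 33, 34, 37]
Compare 38 vs 39: take 38 from left. Merged: [5, 6, 20, 24, 26, 31, 33, 34, 37, 38]
Append remaining from right: [39]. Merged: [5, 6, 20, 24, 26, 31, 33, 34, 37, 38, 39]

Final merged array: [5, 6, 20, 24, 26, 31, 33, 34, 37, 38, 39]
Total comparisons: 10

The merged array is [5, 6, 20, 24, 26, 31, 33, 34, 37, 38, 39], requiring 10 comparisons. The merge step runs in O(n) time where n is the total number of elements.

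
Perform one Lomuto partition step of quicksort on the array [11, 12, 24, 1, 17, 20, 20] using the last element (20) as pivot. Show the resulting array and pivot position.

Lomuto partition with pivot = 20:

Initial array: [11, 12, 24, 1, 17, 20, 20]

arr[0]=11 <= 20: swap with position 0, array becomes [11, 12, 24, 1, 17, 20, 20]
arr[1]=12 <= 20: swap with position 1, array becomes [11, 12, 24, 1, 17, 20, 20]
arr[2]=24 > 20: no swap
arr[3]=1 <= 20: swap with position 2, array becomes [11, 12, 1, 24, 17, 20, 20]
arr[4]=17 <= 20: swap with position 3, array becomes [11, 12, 1, 17, 24, 20, 20]
arr[5]=20 <= 20: swap with position 4, array becomes [11, 12, 1, 17, 20, 24, 20]

Place pivot at position 5: [11, 12, 1, 17, 20, 20, 24]
Pivot position: 5

After partitioning with pivot 20, the array becomes [11, 12, 1, 17, 20, 20, 24]. The pivot is placed at index 5. All elements to the left of the pivot are <= 20, and all elements to the right are > 20.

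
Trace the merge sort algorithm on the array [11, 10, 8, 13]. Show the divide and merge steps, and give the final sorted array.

Merge sort trace:

Split: [11, 10, 8, 13] -> [11, 10] and [8, 13]
  Split: [11, 10] -> [11] and [10]
  Merge: [11] + [10] -> [10, 11]
  Split: [8, 13] -> [8] and [13]
  Merge: [8] + [13] -> [8, 13]
Merge: [10, 11] + [8, 13] -> [8, 10, 11, 13]

Final sorted array: [8, 10, 11, 13]

The merge sort proceeds by recursively splitting the array and merging sorted halves.
After all merges, the sorted array is [8, 10, 11, 13].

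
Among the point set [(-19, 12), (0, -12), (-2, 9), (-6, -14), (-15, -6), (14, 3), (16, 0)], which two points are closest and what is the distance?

Computing all pairwise distances among 7 points:

d((-19, 12), (0, -12)) = 30.6105
d((-19, 12), (-2, 9)) = 17.2627
d((-19, 12), (-6, -14)) = 29.0689
d((-19, 12), (-15, -6)) = 18.4391
d((-19, 12), (14, 3)) = 34.2053
d((-19, 12), (16, 0)) = 37.0
d((0, -12), (-2, 9)) = 21.095
d((0, -12), (-6, -14)) = 6.3246
d((0, -12), (-15, -6)) = 16.1555
d((0, -12), (14, 3)) = 20.5183
d((0, -12), (16, 0)) = 20.0
d((-2, 9), (-6, -14)) = 23.3452
d((-2, 9), (-15, -6)) = 19.8494
d((-2, 9), (14, 3)) = 17.088
d((-2, 9), (16, 0)) = 20.1246
d((-6, -14), (-15, -6)) = 12.0416
d((-6, -14), (14, 3)) = 26.2488
d((-6, -14), (16, 0)) = 26.0768
d((-15, -6), (14, 3)) = 30.3645
d((-15, -6), (16, 0)) = 31.5753
d((14, 3), (16, 0)) = 3.6056 <-- minimum

Closest pair: (14, 3) and (16, 0) with distance 3.6056

The closest pair is (14, 3) and (16, 0) with Euclidean distance 3.6056. For 7 points, brute-force pairwise comparison is shown above. For large n, the divide-and-conquer algorithm (sort by x, recurse on halves, check the dividing strip) achieves O(n log n).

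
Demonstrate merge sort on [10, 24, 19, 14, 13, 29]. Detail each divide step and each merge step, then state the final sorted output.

Merge sort trace:

Split: [10, 24, 19, 14, 13, 29] -> [10, 24, 19] and [14, 13, 29]
  Split: [10, 24, 19] -> [10] and [24, 19]
    Split: [24, 19] -> [24] and [19]
    Merge: [24] + [19] -> [19, 24]
  Merge: [10] + [19, 24] -> [10, 19, 24]
  Split: [14, 13, 29] -> [14] and [13, 29]
    Split: [13, 29] -> [13] and [29]
    Merge: [13] + [29] -> [13, 29]
  Merge: [14] + [13, 29] -> [13, 14, 29]
Merge: [10, 19, 24] + [13, 14, 29] -> [10, 13, 14, 19, 24, 29]

Final sorted array: [10, 13, 14, 19, 24, 29]

The merge sort proceeds by recursively splitting the array and merging sorted halves.
After all merges, the sorted array is [10, 13, 14, 19, 24, 29].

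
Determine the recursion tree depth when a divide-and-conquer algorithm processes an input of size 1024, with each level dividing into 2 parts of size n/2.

For divide and conquer with division factor 2:

Problem sizes at each level:
Level 0: 1024
Level 1: 512
Level 2: 256
Level 3: 128
Level 4: 64
Level 5: 32
Level 6: 16
Level 7: 8
Level 8: 4
Level 9: 2
Level 10: 1

The root is level 0 and the size-1 base case is level 10 (the tree spans levels 0 through 10, i.e. 11 levels counting the root), so the depth is the number of divisions: log_2(1024) = 10

The recursion tree depth is log_2(1024) = 10. At each level, the problem size is divided by 2, so it takes 10 divisions to reduce to a base case of size 1. The algorithm makes 2 recursive calls at each level.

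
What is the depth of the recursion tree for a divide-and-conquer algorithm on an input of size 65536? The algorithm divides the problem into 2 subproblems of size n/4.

For divide and conquer with division factor 4:

Problem sizes at each level:
Level 0: 65536
Level 1: 16384
Level 2: 4096
Level 3: 1024
Level 4: 256
Level 5: 64
Level 6: 16
Level 7: 4
Level 8: 1

The root is level 0 and the size-1 base case is level 8 (the tree spans levels 0 through 8, i.e. 9 levels counting the root), so the depth is the number of divisions: log_4(65536) = 8

The recursion tree depth is log_4(65536) = 8. At each level, the problem size is divided by 4, so it takes 8 divisions to reduce to a base case of size 1. The algorithm makes 2 recursive calls at each level.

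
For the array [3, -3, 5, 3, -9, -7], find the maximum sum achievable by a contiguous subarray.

Using Kadane's algorithm on [3, -3, 5, 3, -9, -7]:

Scanning through the array:
Position 1 (value -3): max_ending_here = 0, max_so_far = 3
Position 2 (value 5): max_ending_here = 5, max_so_far = 5
Position 3 (value 3): max_ending_here = 8, max_so_far = 8
Position 4 (value -9): max_ending_here = -1, max_so_far = 8
Position 5 (value -7): max_ending_here = -7, max_so_far = 8

Maximum subarray: [3, -3, 5, 3]
Maximum sum: 8

The maximum subarray is [3, -3, 5, 3] with sum 8. This subarray runs from index 0 to index 3.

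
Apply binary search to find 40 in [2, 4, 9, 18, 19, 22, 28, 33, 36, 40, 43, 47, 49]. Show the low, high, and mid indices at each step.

Binary search for 40 in [2, 4, 9, 18, 19, 22, 28, 33, 36, 40, 43, 47, 49]:

lo=0, hi=12, mid=6, arr[mid]=28 -> 28 < 40, search right half
lo=7, hi=12, mid=9, arr[mid]=40 -> Found target at index 9!

Binary search finds 40 at index 9 after 2 comparisons. The search repeatedly halves the search space by comparing with the middle element.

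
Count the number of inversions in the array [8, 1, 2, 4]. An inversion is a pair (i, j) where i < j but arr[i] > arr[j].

Finding inversions in [8, 1, 2, 4]:

(0, 1): arr[0]=8 > arr[1]=1
(0, 2): arr[0]=8 > arr[2]=2
(0, 3): arr[0]=8 > arr[3]=4

Total inversions: 3

The array has 3 inversion(s): (0,1), (0,2), (0,3). Each pair (i,j) satisfies i < j and arr[i] > arr[j].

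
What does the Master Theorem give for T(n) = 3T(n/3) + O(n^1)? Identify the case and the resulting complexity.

Master Theorem for T(n) = 3T(n/3) + O(n^1):

a = 3, b = 3, c = 1
log_b(a) = log_3(3) = 1.0000

Case 2: c = 1 = log_3(3) = 1.0000
T(n) = O(n^1 log n) = O(n log n)

For T(n) = 3T(n/3) + O(n^1): log_3(3) = 1.0000. This is Case 2 of the Master Theorem (c = log_b(a), equal work at all levels), giving O(n log n).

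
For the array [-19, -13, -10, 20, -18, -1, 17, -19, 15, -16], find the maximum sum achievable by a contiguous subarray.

Using Kadane's algorithm on [-19, -13, -10, 20, -18, -1, 17, -19, 15, -16]:

Scanning through the array:
Position 1 (value -13): max_ending_here = -13, max_so_far = -13
Position 2 (value -10): max_ending_here = -10, max_so_far = -10
Position 3 (value 20): max_ending_here = 20, max_so_far = 20
Position 4 (value -18): max_ending_here = 2, max_so_far = 20
Position 5 (value -1): max_ending_here = 1, max_so_far = 20
Position 6 (value 17): max_ending_here = 18, max_so_far = 20
Position 7 (value -19): max_ending_here = -1, max_so_far = 20
Position 8 (value 15): max_ending_here = 15, max_so_far = 20
Position 9 (value -16): max_ending_here = -1, max_so_far = 20

Maximum subarray: [20]
Maximum sum: 20

The maximum subarray is [20] with sum 20. This subarray runs from index 3 to index 3.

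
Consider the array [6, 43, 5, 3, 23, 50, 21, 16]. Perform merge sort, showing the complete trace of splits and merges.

Merge sort trace:

Split: [6, 43, 5, 3, 23, 50, 21, 16] -> [6, 43, 5, 3] and [23, 50, 21, 16]
  Split: [6, 43, 5, 3] -> [6, 43] and [5, 3]
    Split: [6, 43] -> [6] and [43]
    Merge: [6] + [43] -> [6, 43]
    Split: [5, 3] -> [5] and [3]
    Merge: [5] + [3] -> [3, 5]
  Merge: [6, 43] + [3, 5] -> [3, 5, 6, 43]
  Split: [23, 50, 21, 16] -> [23, 50] and [21, 16]
    Split: [23, 50] -> [23] and [50]
    Merge: [23] + [50] -> [23, 50]
    Split: [21, 16] -> [21] and [16]
    Merge: [21] + [16] -> [16, 21]
  Merge: [23, 50] + [16, 21] -> [16, 21, 23, 50]
Merge: [3, 5, 6, 43] + [16, 21, 23, 50] -> [3, 5, 6, 16, 21, 23, 43, 50]

Final sorted array: [3, 5, 6, 16, 21, 23, 43, 50]

The merge sort proceeds by recursively splitting the array and merging sorted halves.
After all merges, the sorted array is [3, 5, 6, 16, 21, 23, 43, 50].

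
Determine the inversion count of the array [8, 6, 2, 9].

Finding inversions in [8, 6, 2, 9]:

(0, 1): arr[0]=8 > arr[1]=6
(0, 2): arr[0]=8 > arr[2]=2
(1, 2): arr[1]=6 > arr[2]=2

Total inversions: 3

The array has 3 inversion(s): (0,1), (0,2), (1,2). Each pair (i,j) satisfies i < j and arr[i] > arr[j].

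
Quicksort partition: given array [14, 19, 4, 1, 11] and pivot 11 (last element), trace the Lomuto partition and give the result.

Lomuto partition with pivot = 11:

Initial array: [14, 19, 4, 1, 11]

arr[0]=14 > 11: no swap
arr[1]=19 > 11: no swap
arr[2]=4 <= 11: swap with position 0, array becomes [4, 19, 14, 1, 11]
arr[3]=1 <= 11: swap with position 1, array becomes [4, 1, 14, 19, 11]

Place pivot at position 2: [4, 1, 11, 19, 14]
Pivot position: 2

After partitioning with pivot 11, the array becomes [4, 1, 11, 19, 14]. The pivot is placed at index 2. All elements to the left of the pivot are <= 11, and all elements to the right are > 11.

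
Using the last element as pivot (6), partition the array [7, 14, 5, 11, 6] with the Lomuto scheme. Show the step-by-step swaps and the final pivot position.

Lomuto partition with pivot = 6:

Initial array: [7, 14, 5, 11, 6]

arr[0]=7 > 6: no swap
arr[1]=14 > 6: no swap
arr[2]=5 <= 6: swap with position 0, array becomes [5, 14, 7, 11, 6]
arr[3]=11 > 6: no swap

Place pivot at position 1: [5, 6, 7, 11, 14]
Pivot position: 1

After partitioning with pivot 6, the array becomes [5, 6, 7, 11, 14]. The pivot is placed at index 1. All elements to the left of the pivot are <= 6, and all elements to the right are > 6.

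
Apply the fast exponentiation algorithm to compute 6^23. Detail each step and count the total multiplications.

Computing 6^23 by squaring (build up from 6^1; each line after the first costs one multiplication):

6^1 = 6
6^2 = (6^1)^2 = 6^2 = 36
6^4 = (6^2)^2 = 36^2 = 1296
6^5 = 6 * 6^4 = 6 * 1296 = 7776
6^10 = (6^5)^2 = 7776^2 = 60466176
6^11 = 6 * 6^10 = 6 * 60466176 = 362797056
6^22 = (6^11)^2 = 362797056^2 = 131621703842267136
6^23 = 6 * 6^22 = 6 * 131621703842267136 = 789730223053602816

Result: 789730223053602816
Multiplications needed: 7 (7 lines after 6^1)

6^23 = 789730223053602816. Using exponentiation by squaring, this requires 7 multiplications. The key idea: if the exponent is even, square the half-power; if odd, multiply by the base once.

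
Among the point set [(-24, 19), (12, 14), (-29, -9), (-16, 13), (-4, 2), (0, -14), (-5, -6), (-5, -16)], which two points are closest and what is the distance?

Computing all pairwise distances among 8 points:

d((-24, 19), (12, 14)) = 36.3456
d((-24, 19), (-29, -9)) = 28.4429
d((-24, 19), (-16, 13)) = 10.0
d((-24, 19), (-4, 2)) = 26.2488
d((-24, 19), (0, -14)) = 40.8044
d((-24, 19), (-5, -6)) = 31.4006
d((-24, 19), (-5, -16)) = 39.8246
d((12, 14), (-29, -9)) = 47.0106
d((12, 14), (-16, 13)) = 28.0179
d((12, 14), (-4, 2)) = 20.0
d((12, 14), (0, -14)) = 30.4631
d((12, 14), (-5, -6)) = 26.2488
d((12, 14), (-5, -16)) = 34.4819
d((-29, -9), (-16, 13)) = 25.5539
d((-29, -9), (-4, 2)) = 27.313
d((-29, -9), (0, -14)) = 29.4279
d((-29, -9), (-5, -6)) = 24.1868
d((-29, -9), (-5, -16)) = 25.0
d((-16, 13), (-4, 2)) = 16.2788
d((-16, 13), (0, -14)) = 31.3847
d((-16, 13), (-5, -6)) = 21.9545
d((-16, 13), (-5, -16)) = 31.0161
d((-4, 2), (0, -14)) = 16.4924
d((-4, 2), (-5, -6)) = 8.0623
d((-4, 2), (-5, -16)) = 18.0278
d((0, -14), (-5, -6)) = 9.434
d((0, -14), (-5, -16)) = 5.3852 <-- minimum
d((-5, -6), (-5, -16)) = 10.0

Closest pair: (0, -14) and (-5, -16) with distance 5.3852

The closest pair is (0, -14) and (-5, -16) with Euclidean distance 5.3852. For 8 points, brute-force pairwise comparison is shown above. For large n, the divide-and-conquer algorithm (sort by x, recurse on halves, check the dividing strip) achieves O(n log n).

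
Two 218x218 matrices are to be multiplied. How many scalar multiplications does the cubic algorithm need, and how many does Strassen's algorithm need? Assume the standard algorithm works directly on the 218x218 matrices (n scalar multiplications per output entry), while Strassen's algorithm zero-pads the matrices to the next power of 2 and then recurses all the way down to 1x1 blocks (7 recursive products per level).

Matrix multiplication for 218x218 matrices:

Strassen's algorithm requires power-of-2 dimensions. Pad 218x218 to 256x256 (next power of 2).

Standard algorithm: 218^3 = 10360232 multiplications
Strassen's algorithm: 7^(log2(256)) = 7^8 = 5764801 multiplications
Savings: 10360232 - 5764801 = 4595431 multiplications

Standard: 10360232 multiplications (218^3). Strassen: 5764801 multiplications (7^8, after padding to 256x256). Strassen reduces 8 recursive multiplications to 7 at each level.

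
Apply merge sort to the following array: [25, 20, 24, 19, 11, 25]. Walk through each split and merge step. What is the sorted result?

Merge sort trace:

Split: [25, 20, 24, 19, 11, 25] -> [25, 20, 24] and [19, 11, 25]
  Split: [25, 20, 24] -> [25] and [20, 24]
    Split: [20, 24] -> [20] and [24]
    Merge: [20] + [24] -> [20, 24]
  Merge: [25] + [20, 24] -> [20, 24, 25]
  Split: [19, 11, 25] -> [19] and [11, 25]
    Split: [11, 25] -> [11] and [25]
    Merge: [11] + [25] -> [11, 25]
  Merge: [19] + [11, 25] -> [11, 19, 25]
Merge: [20, 24, 25] + [11, 19, 25] -> [11, 19, 20, 24, 25, 25]

Final sorted array: [11, 19, 20, 24, 25, 25]

The merge sort proceeds by recursively splitting the array and merging sorted halves.
After all merges, the sorted array is [11, 19, 20, 24, 25, 25].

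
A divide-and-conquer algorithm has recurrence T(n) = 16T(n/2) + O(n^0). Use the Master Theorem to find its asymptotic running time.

Master Theorem for T(n) = 16T(n/2) + O(n^0):

a = 16, b = 2, c = 0
log_b(a) = log_2(16) = 4.0000

Case 1: c = 0 < log_2(16) = 4.0000
T(n) = O(n^(log_2 16)) = O(n^4)

For T(n) = 16T(n/2) + O(n^0): log_2(16) = 4.0000. This is Case 1 of the Master Theorem (c < log_b(a), work dominated by leaves), giving O(n^4).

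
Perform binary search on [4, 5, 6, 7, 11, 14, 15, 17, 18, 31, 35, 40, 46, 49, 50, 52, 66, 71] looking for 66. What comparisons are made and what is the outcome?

Binary search for 66 in [4, 5, 6, 7, 11, 14, 15, 17, 18, 31, 35, 40, 46, 49, 50, 52, 66, 71]:

lo=0, hi=17, mid=8, arr[mid]=18 -> 18 < 66, search right half
lo=9, hi=17, mid=13, arr[mid]=49 -> 49 < 66, search right half
lo=14, hi=17, mid=15, arr[mid]=52 -> 52 < 66, search right half
lo=16, hi=17, mid=16, arr[mid]=66 -> Found target at index 16!

Binary search finds 66 at index 16 after 4 comparisons. The search repeatedly halves the search space by comparing with the middle element.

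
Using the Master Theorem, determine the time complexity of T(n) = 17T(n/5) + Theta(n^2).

Master Theorem for T(n) = 17T(n/5) + O(n^2):

a = 17, b = 5, c = 2
log_b(a) = log_5(17) = 1.7604

Case 3: c = 2 > log_5(17) = 1.7604
T(n) = O(n^2) = O(n^2)

For T(n) = 17T(n/5) + O(n^2): log_5(17) = 1.7604. This is Case 3 of the Master Theorem (c > log_b(a), work dominated by root), giving O(n^2).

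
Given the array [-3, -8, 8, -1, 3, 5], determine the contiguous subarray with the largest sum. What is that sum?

Using Kadane's algorithm on [-3, -8, 8, -1, 3, 5]:

Scanning through the array:
Position 1 (value -8): max_ending_here = -8, max_so_far = -3
Position 2 (value 8): max_ending_here = 8, max_so_far = 8
Position 3 (value -1): max_ending_here = 7, max_so_far = 8
Position 4 (value 3): max_ending_here = 10, max_so_far = 10
Position 5 (value 5): max_ending_here = 15, max_so_far = 15

Maximum subarray: [8, -1, 3, 5]
Maximum sum: 15

The maximum subarray is [8, -1, 3, 5] with sum 15. This subarray runs from index 2 to index 5.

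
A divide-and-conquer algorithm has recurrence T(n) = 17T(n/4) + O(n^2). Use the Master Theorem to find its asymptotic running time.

Master Theorem for T(n) = 17T(n/4) + O(n^2):

a = 17, b = 4, c = 2
log_b(a) = log_4(17) = 2.0437

Case 1: c = 2 < log_4(17) = 2.0437
T(n) = O(n^(log_4 17))

For T(n) = 17T(n/4) + O(n^2): log_4(17) = 2.0437. This is Case 1 of the Master Theorem (c < log_b(a), work dominated by leaves), giving O(n^(log_4 17)).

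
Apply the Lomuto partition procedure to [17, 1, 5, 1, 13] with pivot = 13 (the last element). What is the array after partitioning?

Lomuto partition with pivot = 13:

Initial array: [17, 1, 5, 1, 13]

arr[0]=17 > 13: no swap
arr[1]=1 <= 13: swap with position 0, array becomes [1, 17, 5, 1, 13]
arr[2]=5 <= 13: swap with position 1, array becomes [1, 5, 17, 1, 13]
arr[3]=1 <= 13: swap with position 2, array becomes [1, 5, 1, 17, 13]

Place pivot at position 3: [1, 5, 1, 13, 17]
Pivot position: 3

After partitioning with pivot 13, the array becomes [1, 5, 1, 13, 17]. The pivot is placed at index 3. All elements to the left of the pivot are <= 13, and all elements to the right are > 13.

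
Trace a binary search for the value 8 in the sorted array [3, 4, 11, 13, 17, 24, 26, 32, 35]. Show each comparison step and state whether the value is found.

Binary search for 8 in [3, 4, 11, 13, 17, 24, 26, 32, 35]:

lo=0, hi=8, mid=4, arr[mid]=17 -> 17 > 8, search left half
lo=0, hi=3, mid=1, arr[mid]=4 -> 4 < 8, search right half
lo=2, hi=3, mid=2, arr[mid]=11 -> 11 > 8, search left half
lo=2 > hi=1, target 8 not found

Binary search determines that 8 is not in the array after 3 comparisons. The search space was exhausted without finding the target.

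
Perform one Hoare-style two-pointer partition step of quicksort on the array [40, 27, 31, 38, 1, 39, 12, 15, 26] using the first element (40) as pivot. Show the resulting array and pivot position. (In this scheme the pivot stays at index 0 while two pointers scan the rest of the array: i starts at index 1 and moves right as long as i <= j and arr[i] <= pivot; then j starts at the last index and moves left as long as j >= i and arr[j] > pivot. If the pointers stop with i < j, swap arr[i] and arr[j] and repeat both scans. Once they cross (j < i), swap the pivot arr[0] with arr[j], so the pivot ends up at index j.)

Hoare-style two-pointer partition with pivot = 40:

Initial array: [40, 27, 31, 38, 1, 39, 12, 15, 26]

Pointers start at i = 1, j = 8.
i ends at 9, j ends at 8: the pointers have crossed (j < i), so scanning stops.

Swap pivot arr[0] with arr[8] to place pivot at position 8: [26, 27, 31, 38, 1, 39, 12, 15, 40]
Pivot position: 8

After partitioning with pivot 40, the array becomes [26, 27, 31, 38, 1, 39, 12, 15, 40]. The pivot is placed at index 8. All elements to the left of the pivot are <= 40, and all elements to the right are > 40.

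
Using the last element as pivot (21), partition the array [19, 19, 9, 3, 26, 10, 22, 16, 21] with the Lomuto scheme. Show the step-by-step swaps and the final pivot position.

Lomuto partition with pivot = 21:

Initial array: [19, 19, 9, 3, 26, 10, 22, 16, 21]

arr[0]=19 <= 21: swap with position 0, array becomes [19, 19, 9, 3, 26, 10, 22, 16, 21]
arr[1]=19 <= 21: swap with position 1, array becomes [19, 19, 9, 3, 26, 10, 22, 16, 21]
arr[2]=9 <= 21: swap with position 2, array becomes [19, 19, 9, 3, 26, 10, 22, 16, 21]
arr[3]=3 <= 21: swap with position 3, array becomes [19, 19, 9, 3, 26, 10, 22, 16, 21]
arr[4]=26 > 21: no swap
arr[5]=10 <= 21: swap with position 4, array becomes [19, 19, 9, 3, 10, 26, 22, 16, 21]
arr[6]=22 > 21: no swap
arr[7]=16 <= 21: swap with position 5, array becomes [19, 19, 9, 3, 10, 16, 22, 26, 21]

Place pivot at position 6: [19, 19, 9, 3, 10, 16, 21, 26, 22]
Pivot position: 6

After partitioning with pivot 21, the array becomes [19, 19, 9, 3, 10, 16, 21, 26, 22]. The pivot is placed at index 6. All elements to the left of the pivot are <= 21, and all elements to the right are > 21.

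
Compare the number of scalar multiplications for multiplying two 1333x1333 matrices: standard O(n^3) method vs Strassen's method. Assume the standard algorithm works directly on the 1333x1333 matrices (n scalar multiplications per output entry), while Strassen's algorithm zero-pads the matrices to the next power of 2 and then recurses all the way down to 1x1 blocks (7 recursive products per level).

Matrix multiplication for 1333x1333 matrices:

Strassen's algorithm requires power-of-2 dimensions. Pad 1333x1333 to 2048x2048 (next power of 2).

Standard algorithm: 1333^3 = 2368593037 multiplications
Strassen's algorithm: 7^(log2(2048)) = 7^11 = 1977326743 multiplications
Savings: 2368593037 - 1977326743 = 391266294 multiplications

Standard: 2368593037 multiplications (1333^3). Strassen: 1977326743 multiplications (7^11, after padding to 2048x2048). Strassen reduces 8 recursive multiplications to 7 at each level.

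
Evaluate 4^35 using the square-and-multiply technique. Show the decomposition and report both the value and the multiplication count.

Computing 4^35 by squaring (build up from 4^1; each line after the first costs one multiplication):

4^1 = 4
4^2 = (4^1)^2 = 4^2 = 16
4^4 = (4^2)^2 = 16^2 = 256
4^8 = (4^4)^2 = 256^2 = 65536
4^16 = (4^8)^2 = 65536^2 = 4294967296
4^17 = 4 * 4^16 = 4 * 4294967296 = 17179869184
4^34 = (4^17)^2 = 17179869184^2 = 295147905179352825856
4^35 = 4 * 4^34 = 4 * 295147905179352825856 = 1180591620717411303424

Result: 1180591620717411303424
Multiplications needed: 7 (7 lines after 4^1)

4^35 = 1180591620717411303424. Using exponentiation by squaring, this requires 7 multiplications. The key idea: if the exponent is even, square the half-power; if odd, multiply by the base once.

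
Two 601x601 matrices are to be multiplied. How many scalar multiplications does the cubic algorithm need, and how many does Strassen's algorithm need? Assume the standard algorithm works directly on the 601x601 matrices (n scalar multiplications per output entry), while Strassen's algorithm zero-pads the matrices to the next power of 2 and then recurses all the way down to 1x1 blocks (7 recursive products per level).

Matrix multiplication for 601x601 matrices:

Strassen's algorithm requires power-of-2 dimensions. Pad 601x601 to 1024x1024 (next power of 2).

Standard algorithm: 601^3 = 217081801 multiplications
Strassen's algorithm: 7^(log2(1024)) = 7^10 = 282475249 multiplications
Difference: 217081801 - 282475249 = -65393448 (Strassen uses MORE here due to padding overhead — for small or just-over-power-of-2 n, padding can outweigh the per-level savings)

Standard: 217081801 multiplications (601^3). Strassen: 282475249 multiplications (7^10, after padding to 1024x1024). Strassen reduces 8 recursive multiplications to 7 at each level.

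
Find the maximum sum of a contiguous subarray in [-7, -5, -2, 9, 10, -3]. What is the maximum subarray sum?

Using Kadane's algorithm on [-7, -5, -2, 9, 10, -3]:

Scanning through the array:
Position 1 (value -5): max_ending_here = -5, max_so_far = -5
Position 2 (value -2): max_ending_here = -2, max_so_far = -2
Position 3 (value 9): max_ending_here = 9, max_so_far = 9
Position 4 (value 10): max_ending_here = 19, max_so_far = 19
Position 5 (value -3): max_ending_here = 16, max_so_far = 19

Maximum subarray: [9, 10]
Maximum sum: 19

The maximum subarray is [9, 10] with sum 19. This subarray runs from index 3 to index 4.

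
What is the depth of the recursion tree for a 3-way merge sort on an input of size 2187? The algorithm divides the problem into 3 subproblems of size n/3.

For divide and conquer with division factor 3:

Problem sizes at each level:
Level 0: 2187
Level 1: 729
Level 2: 243
Level 3: 81
Level 4: 27
Level 5: 9
Level 6: 3
Level 7: 1

The root is level 0 and the size-1 base case is level 7 (the tree spans levels 0 through 7, i.e. 8 levels counting the root), so the depth is the number of divisions: log_3(2187) = 7

The recursion tree depth is log_3(2187) = 7. At each level, the problem size is divided by 3, so it takes 7 divisions to reduce to a base case of size 1. The algorithm makes 3 recursive calls at each level.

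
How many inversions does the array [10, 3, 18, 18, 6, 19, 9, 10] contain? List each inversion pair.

Finding inversions in [10, 3, 18, 18, 6, 19, 9, 10]:

(0, 1): arr[0]=10 > arr[1]=3
(0, 4): arr[0]=10 > arr[4]=6
(0, 6): arr[0]=10 > arr[6]=9
(2, 4): arr[2]=18 > arr[4]=6
(2, 6): arr[2]=18 > arr[6]=9
(2, 7): arr[2]=18 > arr[7]=10
(3, 4): arr[3]=18 > arr[4]=6
(3, 6): arr[3]=18 > arr[6]=9
(3, 7): arr[3]=18 > arr[7]=10
(5, 6): arr[5]=19 > arr[6]=9
(5, 7): arr[5]=19 > arr[7]=10

Total inversions: 11

The array has 11 inversion(s): (0,1), (0,4), (0,6), (2,4), (2,6), (2,7), (3,4), (3,6), (3,7), (5,6), (5,7). Each pair (i,j) satisfies i < j and arr[i] > arr[j].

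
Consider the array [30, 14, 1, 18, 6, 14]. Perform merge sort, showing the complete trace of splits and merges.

Merge sort trace:

Split: [30, 14, 1, 18, 6, 14] -> [30, 14, 1] and [18, 6, 14]
  Split: [30, 14, 1] -> [30] and [14, 1]
    Split: [14, 1] -> [14] and [1]
    Merge: [14] + [1] -> [1, 14]
  Merge: [30] + [1, 14] -> [1, 14, 30]
  Split: [18, 6, 14] -> [18] and [6, 14]
    Split: [6, 14] -> [6] and [14]
    Merge: [6] + [14] -> [6, 14]
  Merge: [18] + [6, 14] -> [6, 14, 18]
Merge: [1, 14, 30] + [6, 14, 18] -> [1, 6, 14, 14, 18, 30]

Final sorted array: [1, 6, 14, 14, 18, 30]

The merge sort proceeds by recursively splitting the array and merging sorted halves.
After all merges, the sorted array is [1, 6, 14, 14, 18, 30].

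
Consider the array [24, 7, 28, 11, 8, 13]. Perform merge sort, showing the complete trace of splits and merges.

Merge sort trace:

Split: [24, 7, 28, 11, 8, 13] -> [24, 7, 28] and [11, 8, 13]
  Split: [24, 7, 28] -> [24] and [7, 28]
    Split: [7, 28] -> [7] and [28]
    Merge: [7] + [28] -> [7, 28]
  Merge: [24] + [7, 28] -> [7, 24, 28]
  Split: [11, 8, 13] -> [11] and [8, 13]
    Split: [8, 13] -> [8] and [13]
    Merge: [8] + [13] -> [8, 13]
  Merge: [11] + [8, 13] -> [8, 11, 13]
Merge: [7, 24, 28] + [8, 11, 13] -> [7, 8, 11, 13, 24, 28]

Final sorted array: [7, 8, 11, 13, 24, 28]

The merge sort proceeds by recursively splitting the array and merging sorted halves.
After all merges, the sorted array is [7, 8, 11, 13, 24, 28].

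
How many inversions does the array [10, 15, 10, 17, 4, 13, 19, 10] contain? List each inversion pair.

Finding inversions in [10, 15, 10, 17, 4, 13, 19, 10]:

(0, 4): arr[0]=10 > arr[4]=4
(1, 2): arr[1]=15 > arr[2]=10
(1, 4): arr[1]=15 > arr[4]=4
(1, 5): arr[1]=15 > arr[5]=13
(1, 7): arr[1]=15 > arr[7]=10
(2, 4): arr[2]=10 > arr[4]=4
(3, 4): arr[3]=17 > arr[4]=4
(3, 5): arr[3]=17 > arr[5]=13
(3, 7): arr[3]=17 > arr[7]=10
(5, 7): arr[5]=13 > arr[7]=10
(6, 7): arr[6]=19 > arr[7]=10

Total inversions: 11

The array has 11 inversion(s): (0,4), (1,2), (1,4), (1,5), (1,7), (2,4), (3,4), (3,5), (3,7), (5,7), (6,7). Each pair (i,j) satisfies i < j and arr[i] > arr[j].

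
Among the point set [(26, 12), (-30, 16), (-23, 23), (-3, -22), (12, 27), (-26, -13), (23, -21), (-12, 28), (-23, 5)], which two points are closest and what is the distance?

Computing all pairwise distances among 9 points:

d((26, 12), (-30, 16)) = 56.1427
d((26, 12), (-23, 23)) = 50.2195
d((26, 12), (-3, -22)) = 44.6878
d((26, 12), (12, 27)) = 20.5183
d((26, 12), (-26, -13)) = 57.6975
d((26, 12), (23, -21)) = 33.1361
d((26, 12), (-12, 28)) = 41.2311
d((26, 12), (-23, 5)) = 49.4975
d((-30, 16), (-23, 23)) = 9.8995 <-- minimum
d((-30, 16), (-3, -22)) = 46.6154
d((-30, 16), (12, 27)) = 43.4166
d((-30, 16), (-26, -13)) = 29.2746
d((-30, 16), (23, -21)) = 64.6375
d((-30, 16), (-12, 28)) = 21.6333
d((-30, 16), (-23, 5)) = 13.0384
d((-23, 23), (-3, -22)) = 49.2443
d((-23, 23), (12, 27)) = 35.2278
d((-23, 23), (-26, -13)) = 36.1248
d((-23, 23), (23, -21)) = 63.6553
d((-23, 23), (-12, 28)) = 12.083
d((-23, 23), (-23, 5)) = 18.0
d((-3, -22), (12, 27)) = 51.2445
d((-3, -22), (-26, -13)) = 24.6982
d((-3, -22), (23, -21)) = 26.0192
d((-3, -22), (-12, 28)) = 50.8035
d((-3, -22), (-23, 5)) = 33.6006
d((12, 27), (-26, -13)) = 55.1725
d((12, 27), (23, -21)) = 49.2443
d((12, 27), (-12, 28)) = 24.0208
d((12, 27), (-23, 5)) = 41.3401
d((-26, -13), (23, -21)) = 49.6488
d((-26, -13), (-12, 28)) = 43.3244
d((-26, -13), (-23, 5)) = 18.2483
d((23, -21), (-12, 28)) = 60.2163
d((23, -21), (-23, 5)) = 52.8394
d((-12, 28), (-23, 5)) = 25.4951

Closest pair: (-30, 16) and (-23, 23) with distance 9.8995

The closest pair is (-30, 16) and (-23, 23) with Euclidean distance 9.8995. For 9 points, brute-force pairwise comparison is shown above. For large n, the divide-and-conquer algorithm (sort by x, recurse on halves, check the dividing strip) achieves O(n log n).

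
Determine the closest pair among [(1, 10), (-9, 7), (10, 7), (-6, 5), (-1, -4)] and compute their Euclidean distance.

Computing all pairwise distances among 5 points:

d((1, 10), (-9, 7)) = 10.4403
d((1, 10), (10, 7)) = 9.4868
d((1, 10), (-6, 5)) = 8.6023
d((1, 10), (-1, -4)) = 14.1421
d((-9, 7), (10, 7)) = 19.0
d((-9, 7), (-6, 5)) = 3.6056 <-- minimum
d((-9, 7), (-1, -4)) = 13.6015
d((10, 7), (-6, 5)) = 16.1245
d((10, 7), (-1, -4)) = 15.5563
d((-6, 5), (-1, -4)) = 10.2956

Closest pair: (-9, 7) and (-6, 5) with distance 3.6056

The closest pair is (-9, 7) and (-6, 5) with Euclidean distance 3.6056. For 5 points, brute-force pairwise comparison is shown above. For large n, the divide-and-conquer algorithm (sort by x, recurse on halves, check the dividing strip) achieves O(n log n).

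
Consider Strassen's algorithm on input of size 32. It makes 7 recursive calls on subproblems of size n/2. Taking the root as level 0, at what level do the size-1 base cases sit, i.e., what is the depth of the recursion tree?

For divide and conquer with division factor 2:

Problem sizes at each level:
Level 0: 32
Level 1: 16
Level 2: 8
Level 3: 4
Level 4: 2
Level 5: 1

The root is level 0 and the size-1 base case is level 5 (the tree spans levels 0 through 5, i.e. 6 levels counting the root), so the depth is the number of divisions: log_2(32) = 5

The recursion tree depth is log_2(32) = 5. At each level, the problem size is divided by 2, so it takes 5 divisions to reduce to a base case of size 1. The algorithm makes 7 recursive calls at each level.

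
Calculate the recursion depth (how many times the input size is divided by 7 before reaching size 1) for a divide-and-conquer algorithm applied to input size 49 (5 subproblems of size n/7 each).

For divide and conquer with division factor 7:

Problem sizes at each level:
Level 0: 49
Level 1: 7
Level 2: 1

The root is level 0 and the size-1 base case is level 2 (the tree spans levels 0 through 2, i.e. 3 levels counting the root), so the depth is the number of divisions: log_7(49) = 2

The recursion tree depth is log_7(49) = 2. At each level, the problem size is divided by 7, so it takes 2 divisions to reduce to a base case of size 1. The algorithm makes 5 recursive calls at each level.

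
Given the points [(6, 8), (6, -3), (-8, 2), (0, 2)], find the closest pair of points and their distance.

Computing all pairwise distances among 4 points:

d((6, 8), (6, -3)) = 11.0
d((6, 8), (-8, 2)) = 15.2315
d((6, 8), (0, 2)) = 8.4853
d((6, -3), (-8, 2)) = 14.8661
d((6, -3), (0, 2)) = 7.8102 <-- minimum
d((-8, 2), (0, 2)) = 8.0

Closest pair: (6, -3) and (0, 2) with distance 7.8102

The closest pair is (6, -3) and (0, 2) with Euclidean distance 7.8102. For 4 points, brute-force pairwise comparison is shown above. For large n, the divide-and-conquer algorithm (sort by x, recurse on halves, check the dividing strip) achieves O(n log n).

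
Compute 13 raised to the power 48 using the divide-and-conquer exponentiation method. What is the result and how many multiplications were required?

Computing 13^48 by squaring (build up from 13^1; each line after the first costs one multiplication):

13^1 = 13
13^2 = (13^1)^2 = 13^2 = 169
13^3 = 13 * 13^2 = 13 * 169 = 2197
13^6 = (13^3)^2 = 2197^2 = 4826809
13^12 = (13^6)^2 = 4826809^2 = 23298085122481
13^24 = (13^12)^2 = 23298085122481^2 = 542800770374370512771595361
13^48 = (13^24)^2 = 542800770374370512771595361^2 = 294632676319010105335586872991323185304149065116720321

Result: 294632676319010105335586872991323185304149065116720321
Multiplications needed: 6 (6 lines after 13^1)

13^48 = 294632676319010105335586872991323185304149065116720321. Using exponentiation by squaring, this requires 6 multiplications. The key idea: if the exponent is even, square the half-power; if odd, multiply by the base once.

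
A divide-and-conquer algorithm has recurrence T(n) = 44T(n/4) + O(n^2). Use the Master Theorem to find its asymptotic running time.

Master Theorem for T(n) = 44T(n/4) + O(n^2):

a = 44, b = 4, c = 2
log_b(a) = log_4(44) = 2.7297

Case 1: c = 2 < log_4(44) = 2.7297
T(n) = O(n^(log_4 44))

For T(n) = 44T(n/4) + O(n^2): log_4(44) = 2.7297. This is Case 1 of the Master Theorem (c < log_b(a), work dominated by leaves), giving O(n^(log_4 44)).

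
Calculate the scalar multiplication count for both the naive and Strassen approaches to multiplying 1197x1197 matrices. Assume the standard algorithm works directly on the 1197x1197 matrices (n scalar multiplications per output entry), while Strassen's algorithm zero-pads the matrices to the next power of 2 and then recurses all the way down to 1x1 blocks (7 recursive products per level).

Matrix multiplication for 1197x1197 matrices:

Strassen's algorithm requires power-of-2 dimensions. Pad 1197x1197 to 2048x2048 (next power of 2).

Standard algorithm: 1197^3 = 1715072373 multiplications
Strassen's algorithm: 7^(log2(2048)) = 7^11 = 1977326743 multiplications
Difference: 1715072373 - 1977326743 = -262254370 (Strassen uses MORE here due to padding overhead — for small or just-over-power-of-2 n, padding can outweigh the per-level savings)

Standard: 1715072373 multiplications (1197^3). Strassen: 1977326743 multiplications (7^11, after padding to 2048x2048). Strassen reduces 8 recursive multiplications to 7 at each level.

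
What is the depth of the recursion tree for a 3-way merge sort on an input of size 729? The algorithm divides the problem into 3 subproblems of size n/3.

For divide and conquer with division factor 3:

Problem sizes at each level:
Level 0: 729
Level 1: 243
Level 2: 81
Level 3: 27
Level 4: 9
Level 5: 3
Level 6: 1

The root is level 0 and the size-1 base case is level 6 (the tree spans levels 0 through 6, i.e. 7 levels counting the root), so the depth is the number of divisions: log_3(729) = 6

The recursion tree depth is log_3(729) = 6. At each level, the problem size is divided by 3, so it takes 6 divisions to reduce to a base case of size 1. The algorithm makes 3 recursive calls at each level.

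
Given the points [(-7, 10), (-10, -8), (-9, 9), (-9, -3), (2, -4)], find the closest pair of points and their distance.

Computing all pairwise distances among 5 points:

d((-7, 10), (-10, -8)) = 18.2483
d((-7, 10), (-9, 9)) = 2.2361 <-- minimum
d((-7, 10), (-9, -3)) = 13.1529
d((-7, 10), (2, -4)) = 16.6433
d((-10, -8), (-9, 9)) = 17.0294
d((-10, -8), (-9, -3)) = 5.099
d((-10, -8), (2, -4)) = 12.6491
d((-9, 9), (-9, -3)) = 12.0
d((-9, 9), (2, -4)) = 17.0294
d((-9, -3), (2, -4)) = 11.0454

Closest pair: (-7, 10) and (-9, 9) with distance 2.2361

The closest pair is (-7, 10) and (-9, 9) with Euclidean distance 2.2361. For 5 points, brute-force pairwise comparison is shown above. For large n, the divide-and-conquer algorithm (sort by x, recurse on halves, check the dividing strip) achieves O(n log n).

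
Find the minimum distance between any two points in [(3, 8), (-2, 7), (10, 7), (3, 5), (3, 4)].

Computing all pairwise distances among 5 points:

d((3, 8), (-2, 7)) = 5.099
d((3, 8), (10, 7)) = 7.0711
d((3, 8), (3, 5)) = 3.0
d((3, 8), (3, 4)) = 4.0
d((-2, 7), (10, 7)) = 12.0
d((-2, 7), (3, 5)) = 5.3852
d((-2, 7), (3, 4)) = 5.831
d((10, 7), (3, 5)) = 7.2801
d((10, 7), (3, 4)) = 7.6158
d((3, 5), (3, 4)) = 1.0 <-- minimum

Closest pair: (3, 5) and (3, 4) with distance 1.0

The closest pair is (3, 5) and (3, 4) with Euclidean distance 1.0. For 5 points, brute-force pairwise comparison is shown above. For large n, the divide-and-conquer algorithm (sort by x, recurse on halves, check the dividing strip) achieves O(n log n).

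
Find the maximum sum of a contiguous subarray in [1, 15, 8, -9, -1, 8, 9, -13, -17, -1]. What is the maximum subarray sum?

Using Kadane's algorithm on [1, 15, 8, -9, -1, 8, 9, -13, -17, -1]:

Scanning through the array:
Position 1 (value 15): max_ending_here = 16, max_so_far = 16
Position 2 (value 8): max_ending_here = 24, max_so_far = 24
Position 3 (value -9): max_ending_here = 15, max_so_far = 24
Position 4 (value -1): max_ending_here = 14, max_so_far = 24
Position 5 (value 8): max_ending_here = 22, max_so_far = 24
Position 6 (value 9): max_ending_here = 31, max_so_far = 31
Position 7 (value -13): max_ending_here = 18, max_so_far = 31
Position 8 (value -17): max_ending_here = 1, max_so_far = 31
Position 9 (value -1): max_ending_here = 0, max_so_far = 31

Maximum subarray: [1, 15, 8, -9, -1, 8, 9]
Maximum sum: 31

The maximum subarray is [1, 15, 8, -9, -1, 8, 9] with sum 31. This subarray runs from index 0 to index 6.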